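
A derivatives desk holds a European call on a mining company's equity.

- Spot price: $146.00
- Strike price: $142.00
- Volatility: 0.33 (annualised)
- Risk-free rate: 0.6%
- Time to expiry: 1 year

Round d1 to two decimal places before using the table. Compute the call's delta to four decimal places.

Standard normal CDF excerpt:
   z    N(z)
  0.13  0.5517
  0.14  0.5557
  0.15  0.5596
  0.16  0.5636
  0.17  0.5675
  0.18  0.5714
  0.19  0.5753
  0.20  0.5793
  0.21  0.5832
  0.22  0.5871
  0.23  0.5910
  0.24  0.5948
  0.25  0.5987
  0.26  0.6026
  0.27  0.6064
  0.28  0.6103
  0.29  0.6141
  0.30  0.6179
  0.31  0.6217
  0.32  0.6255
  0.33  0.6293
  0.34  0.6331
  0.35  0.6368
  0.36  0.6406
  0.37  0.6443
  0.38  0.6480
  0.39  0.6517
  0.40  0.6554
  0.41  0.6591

0.6064

T = 1;  σ√T = 0.3300
d₁ = [ln(146/142) + (0.006 + ½·0.33²)·1] / (σ√T) = (0.0278 + 0.0605) / 0.3300 = 0.2674 → 0.27
N(d₁) = N(0.27) = 0.6064
Δ_call = N(d₁) = 0.6064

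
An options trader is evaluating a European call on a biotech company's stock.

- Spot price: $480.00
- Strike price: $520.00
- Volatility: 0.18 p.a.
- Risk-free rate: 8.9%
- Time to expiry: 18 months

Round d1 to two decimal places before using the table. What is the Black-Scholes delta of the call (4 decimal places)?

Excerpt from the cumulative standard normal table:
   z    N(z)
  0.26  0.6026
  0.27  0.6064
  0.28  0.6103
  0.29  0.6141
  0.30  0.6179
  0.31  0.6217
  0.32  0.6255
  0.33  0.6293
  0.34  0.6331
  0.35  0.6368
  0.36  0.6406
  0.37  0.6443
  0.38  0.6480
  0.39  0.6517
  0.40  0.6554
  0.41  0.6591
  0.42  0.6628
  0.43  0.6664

0.6368

σ√T = 0.18 × 1.2247 = 0.2205
d₁ = [ln(480/520) + (0.089 + ½·0.18²)·1.5] / (σ√T) = (-0.0800 + 0.1578) / 0.2205 = 0.3527 which rounds to 0.35
N(d₁) = N(0.35) = 0.6368
Δ_call = N(d₁) = 0.6368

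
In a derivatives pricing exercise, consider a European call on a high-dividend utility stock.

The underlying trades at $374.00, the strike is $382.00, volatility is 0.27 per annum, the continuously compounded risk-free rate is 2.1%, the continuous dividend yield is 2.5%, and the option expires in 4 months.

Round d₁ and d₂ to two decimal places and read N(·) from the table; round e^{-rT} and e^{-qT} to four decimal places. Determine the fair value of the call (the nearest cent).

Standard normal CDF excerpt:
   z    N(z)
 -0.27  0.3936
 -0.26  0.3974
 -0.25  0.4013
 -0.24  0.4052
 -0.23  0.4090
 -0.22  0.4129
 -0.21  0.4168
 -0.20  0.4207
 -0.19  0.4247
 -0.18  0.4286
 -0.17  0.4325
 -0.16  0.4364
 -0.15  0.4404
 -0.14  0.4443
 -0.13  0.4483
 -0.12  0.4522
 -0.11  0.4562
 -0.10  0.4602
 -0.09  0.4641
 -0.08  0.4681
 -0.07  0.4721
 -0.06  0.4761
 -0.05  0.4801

T = 0.3333;  σ√T = 0.1559
d₁ = [ln(374/382) + (0.021 − 0.025 + ½·0.27²)·0.3333] / (σ√T) = (-0.0212 + 0.0108) / 0.1559 = -0.0664 ⇒ -0.07
d₂ = -0.0664 − 0.1559 = -0.2223 ⇒ -0.22
exp(−qT) = exp(−0.025·0.3333) = 0.9917;  exp(−rT) = exp(−0.021·0.3333) = 0.9930
N(d₁) = N(-0.07) = 0.4721;  N(d₂) = N(-0.22) = 0.4129
C = 374·0.9917·0.4721 − 382·0.9930·0.4129 = 175.0999 − 156.6237 = 18.4762

$18.48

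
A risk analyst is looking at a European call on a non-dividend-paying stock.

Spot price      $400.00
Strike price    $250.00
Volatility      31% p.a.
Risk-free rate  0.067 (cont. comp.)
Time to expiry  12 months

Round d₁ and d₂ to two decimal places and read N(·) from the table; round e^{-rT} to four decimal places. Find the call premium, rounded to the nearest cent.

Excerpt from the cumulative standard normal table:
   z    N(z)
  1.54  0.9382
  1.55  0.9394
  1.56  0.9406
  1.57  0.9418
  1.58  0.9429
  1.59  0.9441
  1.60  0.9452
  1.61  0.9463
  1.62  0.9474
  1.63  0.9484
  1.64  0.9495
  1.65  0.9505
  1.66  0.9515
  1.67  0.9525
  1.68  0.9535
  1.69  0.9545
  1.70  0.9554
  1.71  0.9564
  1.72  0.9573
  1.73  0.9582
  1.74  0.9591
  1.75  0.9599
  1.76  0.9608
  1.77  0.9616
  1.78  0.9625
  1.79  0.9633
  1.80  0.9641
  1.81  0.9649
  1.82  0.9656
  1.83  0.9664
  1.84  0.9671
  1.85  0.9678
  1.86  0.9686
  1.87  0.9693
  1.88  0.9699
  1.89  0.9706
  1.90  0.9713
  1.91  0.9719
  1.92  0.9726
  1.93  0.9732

$167.79

σ√T = 0.31·√1 = 0.3100
d₁ = [ln(400/250) + (0.067 + ½·0.31²)·1] / (σ√T) = (0.4700 + 0.1151) / 0.3100 = 1.8873 ⇒ 1.89
d₂ = 1.8873 − 0.3100 = 1.5773 ⇒ 1.58
e^(−rT) = e^(−0.067·1) = 0.9352
N(d₁) = N(1.89) = 0.9706;  N(d₂) = N(1.58) = 0.9429
C = 400·0.9706 − 250·0.9352·0.9429 = 388.2400 − 220.4500 = 167.7900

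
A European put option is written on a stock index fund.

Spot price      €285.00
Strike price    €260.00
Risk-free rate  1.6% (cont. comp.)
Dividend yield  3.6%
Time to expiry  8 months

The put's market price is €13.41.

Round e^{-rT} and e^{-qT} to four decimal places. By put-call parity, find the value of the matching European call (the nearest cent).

€34.41

e^(−qT) = e^(−0.036·0.6667) = 0.9763;  e^(−rT) = e^(−0.016·0.6667) = 0.9894
Put-call parity: C − P = S·e^(−qT) − K·e^(−rT) = 285·0.9763 − 260·0.9894 = 278.2455 − 257.2440 = 21.0015
C = P + (C − P) = 13.41 + (21.0015) = 34.4115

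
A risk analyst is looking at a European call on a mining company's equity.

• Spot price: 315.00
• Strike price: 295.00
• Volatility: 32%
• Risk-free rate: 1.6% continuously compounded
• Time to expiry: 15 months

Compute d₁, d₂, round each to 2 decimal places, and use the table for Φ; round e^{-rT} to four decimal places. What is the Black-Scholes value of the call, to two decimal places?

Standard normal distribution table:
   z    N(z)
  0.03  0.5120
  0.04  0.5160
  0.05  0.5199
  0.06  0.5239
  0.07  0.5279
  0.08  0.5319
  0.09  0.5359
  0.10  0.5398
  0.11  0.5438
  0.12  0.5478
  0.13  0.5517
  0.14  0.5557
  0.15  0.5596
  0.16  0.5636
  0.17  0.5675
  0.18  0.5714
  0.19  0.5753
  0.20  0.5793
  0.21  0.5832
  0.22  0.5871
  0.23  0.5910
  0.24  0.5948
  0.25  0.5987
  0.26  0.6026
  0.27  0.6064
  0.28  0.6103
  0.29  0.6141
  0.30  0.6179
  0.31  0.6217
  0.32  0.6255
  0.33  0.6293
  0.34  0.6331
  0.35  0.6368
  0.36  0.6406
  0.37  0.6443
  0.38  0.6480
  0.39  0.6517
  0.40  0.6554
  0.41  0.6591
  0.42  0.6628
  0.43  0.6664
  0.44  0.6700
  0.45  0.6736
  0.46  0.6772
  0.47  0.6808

σ√T = 0.32·√1.25 = 0.3578
d₁ = [ln(315/295) + (0.016 + 0.32²/2)·1.25] / 0.3578 = [0.0656 + 0.0840] / 0.3578 = 0.4181 ≈ 0.42
d₂ = d₁ − σ√T = 0.4181 − 0.3578 = 0.0604 ≈ 0.06
e^(−rT) = e^(−0.016·1.25) = 0.9802
N(d₁) = N(0.42) = 0.6628;  N(d₂) = N(0.06) = 0.5239
C = 315·0.6628 − 295·0.9802·0.5239 = 208.7820 − 151.4904 = 57.2916

57.29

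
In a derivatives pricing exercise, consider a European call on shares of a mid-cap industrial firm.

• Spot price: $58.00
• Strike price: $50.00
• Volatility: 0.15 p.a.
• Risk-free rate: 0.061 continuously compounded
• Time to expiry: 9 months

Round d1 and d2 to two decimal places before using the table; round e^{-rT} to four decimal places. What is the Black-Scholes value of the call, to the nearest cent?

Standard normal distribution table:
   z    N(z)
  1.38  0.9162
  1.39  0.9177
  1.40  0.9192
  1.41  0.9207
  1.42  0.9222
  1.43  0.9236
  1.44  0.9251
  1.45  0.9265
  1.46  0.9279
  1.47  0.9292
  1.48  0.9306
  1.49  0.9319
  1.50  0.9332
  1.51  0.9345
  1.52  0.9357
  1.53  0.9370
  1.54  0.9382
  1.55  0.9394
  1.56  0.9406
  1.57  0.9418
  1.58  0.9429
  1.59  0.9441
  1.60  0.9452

σ√T = 0.15·√0.75 = 0.1299
d₁ = [ln(58/50) + (0.061 + 0.15²/2)·0.75] / 0.1299 = [0.1484 + 0.0542] / 0.1299 = 1.5597 → 1.56
d₂ = d₁ − σ√T = 1.5597 − 0.1299 = 1.4298 → 1.43
e^(−rT) = e^(−0.061·0.75) = 0.9553
N(d₁) = N(1.56) = 0.9406;  N(d₂) = N(1.43) = 0.9236
C = 58·0.9406 − 50·0.9553·0.9236 = 54.5548 − 44.1158 = 10.4390

$10.44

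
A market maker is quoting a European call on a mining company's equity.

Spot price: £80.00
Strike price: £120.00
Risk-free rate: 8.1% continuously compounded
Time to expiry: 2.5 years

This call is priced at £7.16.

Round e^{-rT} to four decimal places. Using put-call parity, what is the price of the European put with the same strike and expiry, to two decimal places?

£25.16

e^(−rT) = e^(−0.081·2.5) = 0.8167
Put-call parity: C − P = S − K·e^(−rT) = 80 − 120·0.8167 = 80 − 98.0040 = -18.0040
P = C − (C − P) = 7.16 − (-18.0040) = 25.1640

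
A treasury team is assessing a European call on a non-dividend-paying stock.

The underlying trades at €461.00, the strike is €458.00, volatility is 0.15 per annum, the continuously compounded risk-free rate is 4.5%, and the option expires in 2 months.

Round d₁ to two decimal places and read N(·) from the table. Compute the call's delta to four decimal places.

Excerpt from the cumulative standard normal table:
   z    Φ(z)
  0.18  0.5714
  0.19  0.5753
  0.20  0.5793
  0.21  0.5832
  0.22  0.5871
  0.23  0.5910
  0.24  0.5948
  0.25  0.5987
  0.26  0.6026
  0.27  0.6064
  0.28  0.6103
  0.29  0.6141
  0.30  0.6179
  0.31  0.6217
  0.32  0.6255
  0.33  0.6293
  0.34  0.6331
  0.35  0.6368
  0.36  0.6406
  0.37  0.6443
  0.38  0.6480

0.6026

σ√T = 0.15·√0.1667 = 0.0612
d₁ = [ln(461/458) + (0.045 + 0.15²/2)·0.1667] / 0.0612 = [0.0065 + 0.0094] / 0.0612 = 0.2597 which rounds to 0.26
N(d₁) = N(0.26) = 0.6026
Δ_call = N(d₁) = 0.6026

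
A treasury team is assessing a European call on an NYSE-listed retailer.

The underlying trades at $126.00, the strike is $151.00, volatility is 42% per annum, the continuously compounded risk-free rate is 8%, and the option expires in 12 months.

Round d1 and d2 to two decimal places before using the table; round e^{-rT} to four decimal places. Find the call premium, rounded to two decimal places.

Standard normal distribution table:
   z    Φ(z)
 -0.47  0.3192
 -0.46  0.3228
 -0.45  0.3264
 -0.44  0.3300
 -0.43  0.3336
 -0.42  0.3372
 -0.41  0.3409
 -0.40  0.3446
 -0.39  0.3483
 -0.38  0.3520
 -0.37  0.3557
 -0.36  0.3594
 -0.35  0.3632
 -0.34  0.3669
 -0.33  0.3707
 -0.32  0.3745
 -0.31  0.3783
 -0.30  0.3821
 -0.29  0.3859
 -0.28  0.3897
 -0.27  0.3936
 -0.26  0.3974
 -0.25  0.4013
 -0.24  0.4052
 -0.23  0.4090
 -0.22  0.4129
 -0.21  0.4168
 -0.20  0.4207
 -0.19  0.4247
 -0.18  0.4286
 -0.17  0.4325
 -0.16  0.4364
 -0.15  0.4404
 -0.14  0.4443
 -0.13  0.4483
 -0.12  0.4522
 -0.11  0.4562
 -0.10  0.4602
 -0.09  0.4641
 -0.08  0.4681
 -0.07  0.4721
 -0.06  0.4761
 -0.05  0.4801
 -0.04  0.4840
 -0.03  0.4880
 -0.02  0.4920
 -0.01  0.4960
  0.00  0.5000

$15.99

σ√T = 0.42·√1 = 0.4200
d₁ = [ln(126/151) + (0.08 + 0.42²/2)·1] / 0.4200 = [-0.1810 + 0.1682] / 0.4200 = -0.0305 ≈ -0.03
d₂ = d₁ − σ√T = -0.0305 − 0.4200 = -0.4505 ≈ -0.45
e^(−rT) = e^(−0.08·1) = 0.9231
N(d₁) = N(-0.03) = 0.4880;  N(d₂) = N(-0.45) = 0.3264
C = 126·0.4880 − 151·0.9231·0.3264 = 61.4880 − 45.4963 = 15.9917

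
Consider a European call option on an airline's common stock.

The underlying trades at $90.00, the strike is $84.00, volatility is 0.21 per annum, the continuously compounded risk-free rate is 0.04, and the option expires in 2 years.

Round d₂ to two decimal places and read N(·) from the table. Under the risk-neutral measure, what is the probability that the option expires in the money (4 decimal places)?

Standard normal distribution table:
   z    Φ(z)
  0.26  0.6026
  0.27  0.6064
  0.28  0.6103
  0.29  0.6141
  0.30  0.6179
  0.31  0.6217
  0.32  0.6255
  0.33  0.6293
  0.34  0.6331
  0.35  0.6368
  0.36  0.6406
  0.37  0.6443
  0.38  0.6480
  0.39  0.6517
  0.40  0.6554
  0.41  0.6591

0.6368

T = 2;  σ√T = 0.2970
d₁ = [ln(90/84) + (0.04 + ½·0.21²)·2] / (σ√T) = (0.0690 + 0.1241) / 0.2970 = 0.6502 which rounds to 0.65
d₂ = 0.6502 − 0.2970 = 0.3532 which rounds to 0.35
Risk-neutral Pr[S_T > K] = N(d₂) = N(0.35) = 0.6368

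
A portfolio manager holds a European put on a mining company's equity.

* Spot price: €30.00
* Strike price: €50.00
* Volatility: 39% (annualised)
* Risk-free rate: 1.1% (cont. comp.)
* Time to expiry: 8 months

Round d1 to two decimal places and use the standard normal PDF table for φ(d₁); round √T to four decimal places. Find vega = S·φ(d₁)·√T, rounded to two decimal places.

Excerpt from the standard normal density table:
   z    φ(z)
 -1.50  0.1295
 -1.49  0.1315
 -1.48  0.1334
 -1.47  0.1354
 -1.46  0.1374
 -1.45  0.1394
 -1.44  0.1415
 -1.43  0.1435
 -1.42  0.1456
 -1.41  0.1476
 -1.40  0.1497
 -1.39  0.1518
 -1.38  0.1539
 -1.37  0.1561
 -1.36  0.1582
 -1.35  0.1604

3.57

σ√T = 0.39 × 0.8165 = 0.3184
ln(S/K) + (r + σ²/2)T = ln(30/50) + (0.011 + 0.39²/2)·0.6667 = -0.5108 + 0.0580 = -0.4528
d₁ = -0.4528 / 0.3184 = -1.4219 which rounds to -1.42
√T = √0.6667 = 0.8165
φ(d₁) = φ(-1.42) = 0.1456
vega = S·φ(d₁)·√T = 30·0.1456·0.8165 = 3.5665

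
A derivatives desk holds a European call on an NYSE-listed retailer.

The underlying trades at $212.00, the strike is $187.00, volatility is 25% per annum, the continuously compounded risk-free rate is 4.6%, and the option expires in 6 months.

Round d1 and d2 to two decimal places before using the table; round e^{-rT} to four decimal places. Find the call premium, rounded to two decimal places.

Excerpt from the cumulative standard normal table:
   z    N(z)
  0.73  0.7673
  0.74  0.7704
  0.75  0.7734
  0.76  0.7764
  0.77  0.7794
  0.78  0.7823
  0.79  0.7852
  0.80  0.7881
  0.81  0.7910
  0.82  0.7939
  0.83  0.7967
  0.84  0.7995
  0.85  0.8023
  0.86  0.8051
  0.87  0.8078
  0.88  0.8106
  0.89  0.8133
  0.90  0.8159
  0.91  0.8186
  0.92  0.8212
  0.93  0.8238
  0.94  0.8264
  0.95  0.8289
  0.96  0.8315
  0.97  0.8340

$33.30

σ√T = 0.25 × 0.7071 = 0.1768
d₁ = [ln(212/187) + (0.046 + 0.25²/2)·0.5] / 0.1768 = [0.1255 + 0.0386] / 0.1768 = 0.9283 ⇒ 0.93
d₂ = d₁ − σ√T = 0.9283 − 0.1768 = 0.7515 ⇒ 0.75
e^(−rT) = e^(−0.046·0.5) = 0.9773
N(d₁) = N(0.93) = 0.8238;  N(d₂) = N(0.75) = 0.7734
C = 212·0.8238 − 187·0.9773·0.7734 = 174.6456 − 141.3428 = 33.3028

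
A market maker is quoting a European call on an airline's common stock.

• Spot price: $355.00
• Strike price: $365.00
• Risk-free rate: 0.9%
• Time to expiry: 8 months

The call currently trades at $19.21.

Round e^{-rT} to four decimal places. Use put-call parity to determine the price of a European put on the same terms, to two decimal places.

$27.02

e^(−rT) = e^(−0.009·0.6667) = 0.9940
Put-call parity: C − P = S − K·e^(−rT) = 355 − 365·0.9940 = 355 − 362.8100 = -7.8100
P = C − (C − P) = 19.21 − (-7.8100) = 27.0200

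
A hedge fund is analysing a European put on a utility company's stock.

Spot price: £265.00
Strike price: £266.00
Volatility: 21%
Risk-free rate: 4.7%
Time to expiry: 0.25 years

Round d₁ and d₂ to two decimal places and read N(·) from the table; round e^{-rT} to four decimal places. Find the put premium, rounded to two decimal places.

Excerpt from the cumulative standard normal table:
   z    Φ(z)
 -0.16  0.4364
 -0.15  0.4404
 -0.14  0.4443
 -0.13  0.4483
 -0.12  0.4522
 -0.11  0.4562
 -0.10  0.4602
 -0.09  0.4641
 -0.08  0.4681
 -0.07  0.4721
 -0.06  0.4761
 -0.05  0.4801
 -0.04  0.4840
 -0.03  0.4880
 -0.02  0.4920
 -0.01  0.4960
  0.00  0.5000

σ√T = 0.21 × 0.5000 = 0.1050
ln(S/K) + (r + σ²/2)T = ln(265/266) + (0.047 + 0.21²/2)·0.25 = -0.0038 + 0.0173 = 0.0135
d₁ = 0.0135 / 0.1050 = 0.1285 which rounds to 0.13
d₂ = d₁ − σ√T = 0.1285 − 0.1050 = 0.0235 which rounds to 0.02
e^(−rT) = e^(−0.047·0.25) = 0.9883
N(−d₂) = N(-0.02) = 0.4920;  N(−d₁) = N(-0.13) = 0.4483
P = 266·0.9883·0.4920 − 265·0.4483 = 129.3408 − 118.7995 = 10.5413

£10.54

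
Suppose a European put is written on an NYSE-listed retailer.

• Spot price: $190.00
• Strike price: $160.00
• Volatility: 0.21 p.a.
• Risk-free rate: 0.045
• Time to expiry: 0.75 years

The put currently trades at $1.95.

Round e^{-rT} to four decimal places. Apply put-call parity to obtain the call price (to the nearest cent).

exp(−rT) = exp(−0.045·0.75) = 0.9668
Put-call parity: C − P = S − K·e^(−rT) = 190 − 160·0.9668 = 190 − 154.6880 = 35.3120
C = P + (C − P) = 1.95 + (35.3120) = 37.2620

$37.26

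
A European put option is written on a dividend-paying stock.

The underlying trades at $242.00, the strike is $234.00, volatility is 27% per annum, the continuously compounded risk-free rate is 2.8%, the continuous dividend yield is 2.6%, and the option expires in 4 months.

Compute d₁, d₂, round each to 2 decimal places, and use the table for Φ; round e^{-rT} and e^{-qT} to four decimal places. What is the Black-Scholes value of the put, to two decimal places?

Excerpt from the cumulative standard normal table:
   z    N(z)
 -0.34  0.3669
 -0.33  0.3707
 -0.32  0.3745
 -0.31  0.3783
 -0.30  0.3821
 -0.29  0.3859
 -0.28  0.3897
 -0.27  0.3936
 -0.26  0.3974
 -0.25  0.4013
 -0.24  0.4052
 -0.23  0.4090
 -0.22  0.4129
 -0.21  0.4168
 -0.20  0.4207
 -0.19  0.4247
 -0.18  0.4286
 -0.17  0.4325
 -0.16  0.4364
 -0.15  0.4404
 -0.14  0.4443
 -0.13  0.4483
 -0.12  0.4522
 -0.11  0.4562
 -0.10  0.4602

σ√T = 0.27·√0.3333 = 0.1559
d₁ = [ln(242/234) + (0.028 − 0.026 + 0.27²/2)·0.3333] / 0.1559 = [0.0336 + 0.0128] / 0.1559 = 0.2979 which rounds to 0.30
d₂ = d₁ − σ√T = 0.2979 − 0.1559 = 0.1420 which rounds to 0.14
exp(−qT) = exp(−0.026·0.3333) = 0.9914;  exp(−rT) = exp(−0.028·0.3333) = 0.9907
N(−d₂) = N(-0.14) = 0.4443;  N(−d₁) = N(-0.30) = 0.3821
P = 234·0.9907·0.4443 − 242·0.9914·0.3821 = 102.9993 − 91.6730 = 11.3263

$11.33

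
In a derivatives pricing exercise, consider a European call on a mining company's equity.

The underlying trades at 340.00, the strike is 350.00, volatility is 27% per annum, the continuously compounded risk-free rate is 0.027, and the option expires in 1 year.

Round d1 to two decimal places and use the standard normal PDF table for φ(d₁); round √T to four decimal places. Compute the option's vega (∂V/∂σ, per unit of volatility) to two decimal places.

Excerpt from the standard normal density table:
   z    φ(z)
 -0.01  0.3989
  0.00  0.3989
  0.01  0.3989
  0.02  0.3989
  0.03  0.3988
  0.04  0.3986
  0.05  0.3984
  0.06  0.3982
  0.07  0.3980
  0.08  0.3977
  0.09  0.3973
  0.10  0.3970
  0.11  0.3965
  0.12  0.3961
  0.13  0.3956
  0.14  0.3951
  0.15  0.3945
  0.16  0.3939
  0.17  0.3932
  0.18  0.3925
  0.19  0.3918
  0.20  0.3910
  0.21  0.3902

134.50

σ√T = 0.27·√1 = 0.2700
d₁ = [ln(340/350) + (0.027 + 0.27²/2)·1] / 0.2700 = [-0.0290 + 0.0635] / 0.2700 = 0.1276 which rounds to 0.13
√T = √1 = 1.0000
φ(d₁) = φ(0.13) = 0.3956
vega = S·φ(d₁)·√T = 340·0.3956·1.0000 = 134.5040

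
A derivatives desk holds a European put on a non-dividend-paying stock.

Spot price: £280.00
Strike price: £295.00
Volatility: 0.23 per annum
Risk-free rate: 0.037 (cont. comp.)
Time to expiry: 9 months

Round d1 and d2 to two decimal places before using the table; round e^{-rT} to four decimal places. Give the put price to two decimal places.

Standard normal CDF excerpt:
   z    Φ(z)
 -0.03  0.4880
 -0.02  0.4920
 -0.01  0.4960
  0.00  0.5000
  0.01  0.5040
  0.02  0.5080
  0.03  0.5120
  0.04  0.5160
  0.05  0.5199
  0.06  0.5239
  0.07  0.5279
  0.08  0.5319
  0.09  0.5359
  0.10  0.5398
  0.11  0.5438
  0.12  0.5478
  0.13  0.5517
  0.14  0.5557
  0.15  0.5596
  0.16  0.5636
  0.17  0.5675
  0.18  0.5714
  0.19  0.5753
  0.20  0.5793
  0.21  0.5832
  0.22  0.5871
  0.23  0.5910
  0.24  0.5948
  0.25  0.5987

T = 0.75;  σ√T = 0.1992
d₁ = [ln(280/295) + (0.037 + 0.23²/2)·0.75] / 0.1992 = [-0.0522 + 0.0476] / 0.1992 = -0.0231 ⇒ -0.02
d₂ = d₁ − σ√T = -0.0231 − 0.1992 = -0.2223 ⇒ -0.22
e^(−rT) = e^(−0.037·0.75) = 0.9726
N(−d₂) = N(0.22) = 0.5871;  N(−d₁) = N(0.02) = 0.5080
P = 295·0.9726·0.5871 − 280·0.5080 = 168.4490 − 142.2400 = 26.2090

£26.21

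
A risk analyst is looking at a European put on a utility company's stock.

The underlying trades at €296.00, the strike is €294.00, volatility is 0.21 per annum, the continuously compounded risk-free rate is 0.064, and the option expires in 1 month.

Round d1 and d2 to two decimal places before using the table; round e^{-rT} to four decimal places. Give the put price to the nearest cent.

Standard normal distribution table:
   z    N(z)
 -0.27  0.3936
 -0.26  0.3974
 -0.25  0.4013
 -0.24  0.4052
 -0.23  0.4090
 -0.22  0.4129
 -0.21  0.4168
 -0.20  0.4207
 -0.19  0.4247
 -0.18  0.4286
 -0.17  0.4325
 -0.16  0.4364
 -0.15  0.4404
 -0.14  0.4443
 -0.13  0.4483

T = 0.08333;  σ√T = 0.0606
ln(S/K) + (r + σ²/2)T = ln(296/294) + (0.064 + 0.21²/2)·0.08333 = 0.0068 + 0.0072 = 0.0140
d₁ = 0.0140 / 0.0606 = 0.2301 ⇒ 0.23
d₂ = d₁ − σ√T = 0.2301 − 0.0606 = 0.1695 ⇒ 0.17
e^(−rT) = e^(−0.064·0.08333) = 0.9947
N(−d₂) = N(-0.17) = 0.4325;  N(−d₁) = N(-0.23) = 0.4090
P = 294·0.9947·0.4325 − 296·0.4090 = 126.4811 − 121.0640 = 5.4171

€5.42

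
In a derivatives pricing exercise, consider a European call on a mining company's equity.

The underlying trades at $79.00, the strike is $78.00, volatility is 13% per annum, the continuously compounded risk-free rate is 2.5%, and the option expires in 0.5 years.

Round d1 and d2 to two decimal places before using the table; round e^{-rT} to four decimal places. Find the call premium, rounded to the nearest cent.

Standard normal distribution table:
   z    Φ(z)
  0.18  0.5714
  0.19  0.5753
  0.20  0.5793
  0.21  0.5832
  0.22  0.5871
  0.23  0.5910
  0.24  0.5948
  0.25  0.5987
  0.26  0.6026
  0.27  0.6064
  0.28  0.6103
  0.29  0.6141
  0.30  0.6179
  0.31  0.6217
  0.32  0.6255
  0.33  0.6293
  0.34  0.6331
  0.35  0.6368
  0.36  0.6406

$3.89

T = 0.5;  σ√T = 0.0919
d₁ = [ln(79/78) + (0.025 + ½·0.13²)·0.5] / (σ√T) = (0.0127 + 0.0167) / 0.0919 = 0.3205 ⇒ 0.32
d₂ = 0.3205 − 0.0919 = 0.2286 ⇒ 0.23
exp(−rT) = exp(−0.025·0.5) = 0.9876
C = 79·N(0.32) − 78·0.9876·N(0.23) = 79·0.6255 − 78·0.9876·0.5910 = 49.4145 − 45.5264 = 3.8881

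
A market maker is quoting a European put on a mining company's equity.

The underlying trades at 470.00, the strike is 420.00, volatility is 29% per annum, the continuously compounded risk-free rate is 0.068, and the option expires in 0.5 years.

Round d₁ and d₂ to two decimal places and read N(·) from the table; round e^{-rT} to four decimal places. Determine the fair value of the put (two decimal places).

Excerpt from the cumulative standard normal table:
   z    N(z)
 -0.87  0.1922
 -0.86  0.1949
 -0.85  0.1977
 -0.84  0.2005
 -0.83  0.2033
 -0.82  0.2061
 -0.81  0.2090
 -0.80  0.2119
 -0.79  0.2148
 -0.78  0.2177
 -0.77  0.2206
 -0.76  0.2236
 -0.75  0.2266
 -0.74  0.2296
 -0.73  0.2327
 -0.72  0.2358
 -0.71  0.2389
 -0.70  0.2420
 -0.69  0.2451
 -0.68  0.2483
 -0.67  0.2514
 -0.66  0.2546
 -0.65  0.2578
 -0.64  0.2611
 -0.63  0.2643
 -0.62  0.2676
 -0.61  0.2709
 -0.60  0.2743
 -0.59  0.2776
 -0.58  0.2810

13.11

σ√T = 0.29 × 0.7071 = 0.2051
ln(S/K) + (r + σ²/2)T = ln(470/420) + (0.068 + 0.29²/2)·0.5 = 0.1125 + 0.0550 = 0.1675
d₁ = 0.1675 / 0.2051 = 0.8168 → 0.82
d₂ = d₁ − σ√T = 0.8168 − 0.2051 = 0.6118 → 0.61
exp(−rT) = exp(−0.068·0.5) = 0.9666
P = 420·0.9666·N(-0.61) − 470·N(-0.82) = 420·0.9666·0.2709 − 470·0.2061 = 109.9778 − 96.8670 = 13.1108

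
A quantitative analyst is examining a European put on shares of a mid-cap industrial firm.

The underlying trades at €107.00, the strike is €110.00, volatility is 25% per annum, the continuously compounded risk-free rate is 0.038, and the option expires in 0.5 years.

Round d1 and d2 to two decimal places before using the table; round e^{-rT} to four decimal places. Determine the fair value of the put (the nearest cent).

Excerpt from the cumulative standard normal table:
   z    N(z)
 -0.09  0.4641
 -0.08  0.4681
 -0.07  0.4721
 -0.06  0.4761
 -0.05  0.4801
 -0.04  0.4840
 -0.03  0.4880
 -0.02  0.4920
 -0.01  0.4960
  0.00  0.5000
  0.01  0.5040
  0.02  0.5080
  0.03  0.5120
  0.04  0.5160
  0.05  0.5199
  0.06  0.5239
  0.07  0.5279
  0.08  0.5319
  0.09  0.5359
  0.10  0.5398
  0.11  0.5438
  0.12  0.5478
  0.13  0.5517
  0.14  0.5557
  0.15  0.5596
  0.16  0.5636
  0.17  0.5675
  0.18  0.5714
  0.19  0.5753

σ√T = 0.25 × 0.7071 = 0.1768
d₁ = [ln(107/110) + (0.038 + 0.25²/2)·0.5] / 0.1768 = [-0.0277 + 0.0346] / 0.1768 = 0.0394 ≈ 0.04
d₂ = d₁ − σ√T = 0.0394 − 0.1768 = -0.1373 ≈ -0.14
exp(−rT) = exp(−0.038·0.5) = 0.9812
N(−d₂) = N(0.14) = 0.5557;  N(−d₁) = N(-0.04) = 0.4840
P = 110·0.9812·0.5557 − 107·0.4840 = 59.9778 − 51.7880 = 8.1898

€8.19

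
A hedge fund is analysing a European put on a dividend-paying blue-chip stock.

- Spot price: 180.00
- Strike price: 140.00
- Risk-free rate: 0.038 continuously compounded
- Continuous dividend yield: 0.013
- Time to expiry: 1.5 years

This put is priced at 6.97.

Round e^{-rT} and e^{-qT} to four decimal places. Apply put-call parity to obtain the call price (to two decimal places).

e^(−qT) = e^(−0.013·1.5) = 0.9807;  e^(−rT) = e^(−0.038·1.5) = 0.9446
Put-call parity: C − P = S·e^(−qT) − K·e^(−rT) = 180·0.9807 − 140·0.9446 = 176.5260 − 132.2440 = 44.2820
C = P + (C − P) = 6.97 + (44.2820) = 51.2520

51.25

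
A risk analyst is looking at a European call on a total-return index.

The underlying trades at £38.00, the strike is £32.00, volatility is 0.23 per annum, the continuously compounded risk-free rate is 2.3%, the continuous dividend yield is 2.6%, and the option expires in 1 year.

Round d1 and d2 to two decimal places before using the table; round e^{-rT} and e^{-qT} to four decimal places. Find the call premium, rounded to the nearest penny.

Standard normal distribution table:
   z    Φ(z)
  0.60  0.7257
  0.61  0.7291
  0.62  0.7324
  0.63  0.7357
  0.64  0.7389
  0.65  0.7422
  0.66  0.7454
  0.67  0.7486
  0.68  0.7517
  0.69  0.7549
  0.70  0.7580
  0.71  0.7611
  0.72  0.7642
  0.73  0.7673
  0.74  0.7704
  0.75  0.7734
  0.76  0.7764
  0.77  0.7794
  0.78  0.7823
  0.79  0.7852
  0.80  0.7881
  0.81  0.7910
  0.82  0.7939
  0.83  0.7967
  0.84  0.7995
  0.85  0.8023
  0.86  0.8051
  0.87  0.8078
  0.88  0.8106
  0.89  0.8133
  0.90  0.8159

σ√T = 0.23·√1 = 0.2300
d₁ = [ln(38/32) + (0.023 − 0.026 + 0.23²/2)·1] / 0.2300 = [0.1719 + 0.0235] / 0.2300 = 0.8491 ≈ 0.85
d₂ = d₁ − σ√T = 0.8491 − 0.2300 = 0.6191 ≈ 0.62
e^(−qT) = e^(−0.026·1) = 0.9743;  e^(−rT) = e^(−0.023·1) = 0.9773
N(d₁) = N(0.85) = 0.8023;  N(d₂) = N(0.62) = 0.7324
C = 38·0.9743·0.8023 − 32·0.9773·0.7324 = 29.7039 − 22.9048 = 6.7991

£6.80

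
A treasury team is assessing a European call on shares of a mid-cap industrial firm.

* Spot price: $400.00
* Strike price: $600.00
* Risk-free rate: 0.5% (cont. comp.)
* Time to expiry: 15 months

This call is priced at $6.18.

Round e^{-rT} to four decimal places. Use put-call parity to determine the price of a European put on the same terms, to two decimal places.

e^(−rT) = e^(−0.005·1.25) = 0.9938
Put-call parity: C − P = S − K·e^(−rT) = 400 − 600·0.9938 = 400 − 596.2800 = -196.2800
P = C − (C − P) = 6.18 − (-196.2800) = 202.4600

$202.46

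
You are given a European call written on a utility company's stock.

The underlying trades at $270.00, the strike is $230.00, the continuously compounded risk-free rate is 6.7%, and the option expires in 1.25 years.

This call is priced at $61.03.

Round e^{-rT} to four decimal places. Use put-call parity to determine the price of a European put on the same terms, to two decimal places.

exp(−rT) = exp(−0.067·1.25) = 0.9197
Put-call parity: C − P = S − K·e^(−rT) = 270 − 230·0.9197 = 270 − 211.5310 = 58.4690
P = C − (C − P) = 61.03 − (58.4690) = 2.5610

$2.56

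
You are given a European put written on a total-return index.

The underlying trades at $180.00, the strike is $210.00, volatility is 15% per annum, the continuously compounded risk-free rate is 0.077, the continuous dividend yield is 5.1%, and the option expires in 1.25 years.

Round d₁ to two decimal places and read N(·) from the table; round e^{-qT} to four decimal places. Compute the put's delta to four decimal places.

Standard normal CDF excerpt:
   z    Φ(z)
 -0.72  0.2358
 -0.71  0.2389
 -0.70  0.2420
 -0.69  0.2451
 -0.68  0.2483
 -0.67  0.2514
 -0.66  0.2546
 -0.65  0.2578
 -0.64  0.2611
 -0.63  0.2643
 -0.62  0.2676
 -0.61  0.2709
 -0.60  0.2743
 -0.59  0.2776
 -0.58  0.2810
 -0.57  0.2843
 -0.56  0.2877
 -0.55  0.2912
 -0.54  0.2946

σ√T = 0.15 × 1.1180 = 0.1677
ln(S/K) + (r − q + σ²/2)T = ln(180/210) + (0.077 − 0.051 + 0.15²/2)·1.25 = -0.1542 + 0.0466 = -0.1076
d₁ = -0.1076 / 0.1677 = -0.6415 ⇒ -0.64
N(d₁) = N(-0.64) = 0.2611
Δ_put = exp(−qT)·(N(d₁) − 1) = 0.9382·(0.2611 − 1) = -0.6932

-0.6932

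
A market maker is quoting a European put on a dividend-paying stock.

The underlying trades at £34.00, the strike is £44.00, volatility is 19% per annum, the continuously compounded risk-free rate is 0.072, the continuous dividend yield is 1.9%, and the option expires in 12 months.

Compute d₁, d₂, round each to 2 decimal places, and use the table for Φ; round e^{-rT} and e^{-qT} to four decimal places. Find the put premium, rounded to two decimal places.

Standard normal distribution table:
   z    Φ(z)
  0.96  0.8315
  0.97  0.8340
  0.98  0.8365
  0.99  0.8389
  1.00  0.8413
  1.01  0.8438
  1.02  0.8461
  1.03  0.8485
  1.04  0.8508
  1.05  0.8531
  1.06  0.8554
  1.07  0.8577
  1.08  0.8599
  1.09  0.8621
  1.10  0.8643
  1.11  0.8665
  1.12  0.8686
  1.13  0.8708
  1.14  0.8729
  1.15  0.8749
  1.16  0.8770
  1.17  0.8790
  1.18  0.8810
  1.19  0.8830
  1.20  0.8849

£8.08

σ√T = 0.19·√1 = 0.1900
d₁ = [ln(34/44) + (0.072 − 0.019 + ½·0.19²)·1] / (σ√T) = (-0.2578 + 0.0710) / 0.1900 = -0.9830 ⇒ -0.98
d₂ = -0.9830 − 0.1900 = -1.1730 ⇒ -1.17
e^(−qT) = e^(−0.019·1) = 0.9812;  e^(−rT) = e^(−0.072·1) = 0.9305
N(−d₂) = N(1.17) = 0.8790;  N(−d₁) = N(0.98) = 0.8365
P = 44·0.9305·0.8790 − 34·0.9812·0.8365 = 35.9880 − 27.9063 = 8.0817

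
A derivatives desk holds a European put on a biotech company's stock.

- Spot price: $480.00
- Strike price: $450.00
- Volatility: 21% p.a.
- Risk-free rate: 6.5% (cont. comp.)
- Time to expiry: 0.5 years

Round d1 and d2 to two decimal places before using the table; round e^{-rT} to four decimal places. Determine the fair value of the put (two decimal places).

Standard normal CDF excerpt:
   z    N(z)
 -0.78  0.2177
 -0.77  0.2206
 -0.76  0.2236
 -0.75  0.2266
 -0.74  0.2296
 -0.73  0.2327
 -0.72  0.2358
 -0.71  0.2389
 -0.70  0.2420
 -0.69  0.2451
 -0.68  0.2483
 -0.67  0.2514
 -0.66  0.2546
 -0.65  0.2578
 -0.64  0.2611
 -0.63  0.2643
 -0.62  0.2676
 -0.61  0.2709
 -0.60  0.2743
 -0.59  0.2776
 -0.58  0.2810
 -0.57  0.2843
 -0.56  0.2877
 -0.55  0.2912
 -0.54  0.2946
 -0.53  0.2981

σ√T = 0.21·√0.5 = 0.1485
d₁ = [ln(480/450) + (0.065 + ½·0.21²)·0.5] / (σ√T) = (0.0645 + 0.0435) / 0.1485 = 0.7277 which rounds to 0.73
d₂ = 0.7277 − 0.1485 = 0.5792 which rounds to 0.58
e^(−rT) = e^(−0.065·0.5) = 0.9680
P = 450·0.9680·N(-0.58) − 480·N(-0.73) = 450·0.9680·0.2810 − 480·0.2327 = 122.4036 − 111.6960 = 10.7076

$10.71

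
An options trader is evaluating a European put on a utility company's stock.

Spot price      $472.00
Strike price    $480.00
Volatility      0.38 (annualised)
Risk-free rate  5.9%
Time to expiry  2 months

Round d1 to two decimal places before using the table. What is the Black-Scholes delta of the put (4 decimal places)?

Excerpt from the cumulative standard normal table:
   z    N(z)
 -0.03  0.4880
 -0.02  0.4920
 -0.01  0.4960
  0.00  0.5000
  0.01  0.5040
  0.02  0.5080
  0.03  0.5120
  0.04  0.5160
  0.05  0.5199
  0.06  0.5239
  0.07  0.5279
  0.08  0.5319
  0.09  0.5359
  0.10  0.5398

-0.4880

T = 0.1667;  σ√T = 0.1551
d₁ = [ln(472/480) + (0.059 + 0.38²/2)·0.1667] / 0.1551 = [-0.0168 + 0.0219] / 0.1551 = 0.0326 ⇒ 0.03
N(d₁) = N(0.03) = 0.5120
Δ_put = N(d₁) − 1 = 0.5120 − 1 = -0.4880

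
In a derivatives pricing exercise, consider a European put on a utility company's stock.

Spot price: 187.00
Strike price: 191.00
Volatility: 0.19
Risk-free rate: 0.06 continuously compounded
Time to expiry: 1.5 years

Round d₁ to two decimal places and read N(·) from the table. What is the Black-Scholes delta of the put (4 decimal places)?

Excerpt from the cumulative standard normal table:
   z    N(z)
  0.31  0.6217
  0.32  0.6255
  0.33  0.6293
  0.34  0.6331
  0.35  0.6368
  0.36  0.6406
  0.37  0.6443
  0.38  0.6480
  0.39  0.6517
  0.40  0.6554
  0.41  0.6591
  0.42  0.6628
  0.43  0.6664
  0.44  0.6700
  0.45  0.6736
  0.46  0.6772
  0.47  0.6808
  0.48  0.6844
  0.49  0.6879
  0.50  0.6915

-0.3409

T = 1.5;  σ√T = 0.2327
d₁ = [ln(187/191) + (0.06 + 0.19²/2)·1.5] / 0.2327 = [-0.0212 + 0.1171] / 0.2327 = 0.4122 → 0.41
N(d₁) = N(0.41) = 0.6591
Δ_put = N(d₁) − 1 = 0.6591 − 1 = -0.3409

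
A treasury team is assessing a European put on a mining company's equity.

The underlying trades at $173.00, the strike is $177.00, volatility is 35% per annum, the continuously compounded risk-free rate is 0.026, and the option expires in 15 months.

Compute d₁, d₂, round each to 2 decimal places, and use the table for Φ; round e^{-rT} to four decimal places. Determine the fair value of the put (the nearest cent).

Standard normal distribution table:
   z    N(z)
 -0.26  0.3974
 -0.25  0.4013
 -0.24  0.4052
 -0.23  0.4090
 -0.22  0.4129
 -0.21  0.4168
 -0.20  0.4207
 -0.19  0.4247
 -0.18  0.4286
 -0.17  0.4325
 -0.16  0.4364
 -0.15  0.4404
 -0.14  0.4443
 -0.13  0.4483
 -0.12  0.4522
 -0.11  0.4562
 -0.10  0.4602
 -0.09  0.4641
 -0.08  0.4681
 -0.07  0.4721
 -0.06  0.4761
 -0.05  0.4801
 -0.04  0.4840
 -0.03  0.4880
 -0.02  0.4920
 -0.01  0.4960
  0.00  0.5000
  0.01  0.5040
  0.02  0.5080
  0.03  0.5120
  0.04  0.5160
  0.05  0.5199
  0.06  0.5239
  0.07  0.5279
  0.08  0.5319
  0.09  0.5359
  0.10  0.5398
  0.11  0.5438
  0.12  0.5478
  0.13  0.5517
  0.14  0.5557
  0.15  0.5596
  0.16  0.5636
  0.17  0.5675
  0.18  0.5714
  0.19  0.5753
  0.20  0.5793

σ√T = 0.35 × 1.1180 = 0.3913
ln(S/K) + (r + σ²/2)T = ln(173/177) + (0.026 + 0.35²/2)·1.25 = -0.0229 + 0.1091 = 0.0862
d₁ = 0.0862 / 0.3913 = 0.2203 → 0.22
d₂ = d₁ − σ√T = 0.2203 − 0.3913 = -0.1710 → -0.17
exp(−rT) = exp(−0.026·1.25) = 0.9680
P = 177·0.9680·N(0.17) − 173·N(-0.22) = 177·0.9680·0.5675 − 173·0.4129 = 97.2332 − 71.4317 = 25.8015

$25.80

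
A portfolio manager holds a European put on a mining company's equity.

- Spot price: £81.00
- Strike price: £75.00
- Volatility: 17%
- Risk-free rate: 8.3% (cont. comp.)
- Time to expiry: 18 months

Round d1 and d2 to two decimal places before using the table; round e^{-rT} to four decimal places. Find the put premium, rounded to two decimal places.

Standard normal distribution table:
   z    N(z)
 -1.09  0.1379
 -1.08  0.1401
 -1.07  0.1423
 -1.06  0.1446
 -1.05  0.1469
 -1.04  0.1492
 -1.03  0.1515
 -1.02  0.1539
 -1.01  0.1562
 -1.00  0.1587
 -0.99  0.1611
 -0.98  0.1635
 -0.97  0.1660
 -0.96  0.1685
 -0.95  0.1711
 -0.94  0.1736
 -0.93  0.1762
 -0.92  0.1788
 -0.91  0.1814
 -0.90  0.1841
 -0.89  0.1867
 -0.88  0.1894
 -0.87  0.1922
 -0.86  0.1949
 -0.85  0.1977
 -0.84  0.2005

£1.38

σ√T = 0.17·√1.5 = 0.2082
d₁ = [ln(81/75) + (0.083 + ½·0.17²)·1.5] / (σ√T) = (0.0770 + 0.1462) / 0.2082 = 1.0717 ≈ 1.07
d₂ = 1.0717 − 0.2082 = 0.8635 ≈ 0.86
exp(−rT) = exp(−0.083·1.5) = 0.8829
N(−d₂) = N(-0.86) = 0.1949;  N(−d₁) = N(-1.07) = 0.1423
P = 75·0.8829·0.1949 − 81·0.1423 = 12.9058 − 11.5263 = 1.3795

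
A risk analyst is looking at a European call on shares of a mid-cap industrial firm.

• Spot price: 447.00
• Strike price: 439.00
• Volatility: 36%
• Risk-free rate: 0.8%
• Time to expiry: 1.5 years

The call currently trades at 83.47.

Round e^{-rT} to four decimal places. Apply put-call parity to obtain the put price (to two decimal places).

exp(−rT) = exp(−0.008·1.5) = 0.9881
Put-call parity: C − P = S − K·e^(−rT) = 447 − 439·0.9881 = 447 − 433.7759 = 13.2241
P = C − (C − P) = 83.47 − (13.2241) = 70.2459

70.25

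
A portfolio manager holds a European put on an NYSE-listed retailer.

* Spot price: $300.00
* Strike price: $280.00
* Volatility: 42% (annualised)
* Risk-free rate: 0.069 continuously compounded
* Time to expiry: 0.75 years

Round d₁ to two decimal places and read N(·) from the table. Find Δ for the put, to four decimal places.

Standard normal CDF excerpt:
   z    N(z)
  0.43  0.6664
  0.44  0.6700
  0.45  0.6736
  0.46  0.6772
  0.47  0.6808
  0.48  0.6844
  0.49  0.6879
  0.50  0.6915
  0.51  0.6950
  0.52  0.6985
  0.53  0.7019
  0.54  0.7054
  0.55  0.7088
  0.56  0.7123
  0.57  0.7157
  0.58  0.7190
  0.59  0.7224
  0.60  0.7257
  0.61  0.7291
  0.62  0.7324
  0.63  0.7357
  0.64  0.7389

-0.3050

T = 0.75;  σ√T = 0.3637
d₁ = [ln(300/280) + (0.069 + 0.42²/2)·0.75] / 0.3637 = [0.0690 + 0.1179] / 0.3637 = 0.5138 which rounds to 0.51
N(d₁) = N(0.51) = 0.6950
Δ_put = N(d₁) − 1 = 0.6950 − 1 = -0.3050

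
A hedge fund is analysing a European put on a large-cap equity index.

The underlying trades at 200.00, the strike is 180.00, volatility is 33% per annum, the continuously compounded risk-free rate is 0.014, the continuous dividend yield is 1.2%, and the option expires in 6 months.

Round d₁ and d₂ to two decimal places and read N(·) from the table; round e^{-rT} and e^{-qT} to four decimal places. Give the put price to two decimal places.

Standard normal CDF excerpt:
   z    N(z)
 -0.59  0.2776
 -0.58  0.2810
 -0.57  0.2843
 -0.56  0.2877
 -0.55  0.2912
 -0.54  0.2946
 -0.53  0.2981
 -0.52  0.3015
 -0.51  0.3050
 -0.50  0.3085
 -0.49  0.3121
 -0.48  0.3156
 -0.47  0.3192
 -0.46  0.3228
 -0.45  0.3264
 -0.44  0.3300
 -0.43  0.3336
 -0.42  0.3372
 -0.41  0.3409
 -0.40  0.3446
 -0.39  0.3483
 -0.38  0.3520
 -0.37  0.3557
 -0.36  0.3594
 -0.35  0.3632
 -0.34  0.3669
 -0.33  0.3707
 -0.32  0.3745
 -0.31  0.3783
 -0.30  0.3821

T = 0.5;  σ√T = 0.2333
d₁ = [ln(200/180) + (0.014 − 0.012 + ½·0.33²)·0.5] / (σ√T) = (0.1054 + 0.0282) / 0.2333 = 0.5725 ⇒ 0.57
d₂ = 0.5725 − 0.2333 = 0.3391 ⇒ 0.34
e^(−qT) = e^(−0.012·0.5) = 0.9940;  e^(−rT) = e^(−0.014·0.5) = 0.9930
N(−d₂) = N(-0.34) = 0.3669;  N(−d₁) = N(-0.57) = 0.2843
P = 180·0.9930·0.3669 − 200·0.9940·0.2843 = 65.5797 − 56.5188 = 9.0609

9.06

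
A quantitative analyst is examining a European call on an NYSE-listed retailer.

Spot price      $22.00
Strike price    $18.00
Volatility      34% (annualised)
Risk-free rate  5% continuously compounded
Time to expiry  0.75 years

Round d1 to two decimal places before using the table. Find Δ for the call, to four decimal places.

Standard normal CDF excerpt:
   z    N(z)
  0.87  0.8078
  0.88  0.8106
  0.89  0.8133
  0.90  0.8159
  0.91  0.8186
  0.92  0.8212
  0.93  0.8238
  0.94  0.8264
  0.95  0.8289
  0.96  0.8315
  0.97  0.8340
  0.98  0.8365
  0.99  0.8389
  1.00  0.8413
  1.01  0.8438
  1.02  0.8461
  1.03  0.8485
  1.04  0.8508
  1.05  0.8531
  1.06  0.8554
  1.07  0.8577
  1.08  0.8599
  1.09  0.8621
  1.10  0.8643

σ√T = 0.34 × 0.8660 = 0.2944
d₁ = [ln(22/18) + (0.05 + 0.34²/2)·0.75] / 0.2944 = [0.2007 + 0.0809] / 0.2944 = 0.9561 ≈ 0.96
N(d₁) = N(0.96) = 0.8315
Δ_call = N(d₁) = 0.8315

0.8315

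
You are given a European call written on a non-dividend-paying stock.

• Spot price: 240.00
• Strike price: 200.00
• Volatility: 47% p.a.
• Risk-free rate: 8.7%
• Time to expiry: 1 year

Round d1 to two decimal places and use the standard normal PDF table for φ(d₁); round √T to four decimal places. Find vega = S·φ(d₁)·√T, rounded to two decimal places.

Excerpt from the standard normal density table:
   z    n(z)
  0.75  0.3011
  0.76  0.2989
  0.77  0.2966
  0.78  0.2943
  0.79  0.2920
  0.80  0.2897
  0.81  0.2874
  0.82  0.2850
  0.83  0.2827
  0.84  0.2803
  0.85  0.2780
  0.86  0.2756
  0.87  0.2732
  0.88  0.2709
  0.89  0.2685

68.98

σ√T = 0.47 × 1.0000 = 0.4700
ln(S/K) + (r + σ²/2)T = ln(240/200) + (0.087 + 0.47²/2)·1 = 0.1823 + 0.1974 = 0.3798
d₁ = 0.3798 / 0.4700 = 0.8080 which rounds to 0.81
√T = √1 = 1.0000
φ(d₁) = φ(0.81) = 0.2874
vega = S·φ(d₁)·√T = 240·0.2874·1.0000 = 68.9760
(Vega is the same for a European call and put with the same parameters.)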